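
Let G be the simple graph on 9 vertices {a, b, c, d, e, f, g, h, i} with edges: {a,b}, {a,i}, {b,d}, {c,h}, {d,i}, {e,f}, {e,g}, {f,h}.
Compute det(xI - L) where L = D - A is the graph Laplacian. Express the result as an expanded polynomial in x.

x^9 - 16x^8 + 105x^7 - 364x^6 + 713x^5 - 776x^4 + 420x^3 - 80x^2

Reading degrees in the order [a, b, c, d, e, f, g, h, i] gives [2, 2, 1, 2, 2, 2, 1, 2, 2]; set D = diag(2, 2, 1, 2, 2, 2, 1, 2, 2) and form L = D - A. Computing det(xI - L) by cofactor expansion (or equivalently via sum-over-permutations) gives x^9 - 16x^8 + 105x^7 - 364x^6 + 713x^5 - 776x^4 + 420x^3 - 80x^2. The constant term is 0 because L is singular (the all-ones vector lies in its kernel). The largest eigenvalue, 4, is at most the vertex count 9.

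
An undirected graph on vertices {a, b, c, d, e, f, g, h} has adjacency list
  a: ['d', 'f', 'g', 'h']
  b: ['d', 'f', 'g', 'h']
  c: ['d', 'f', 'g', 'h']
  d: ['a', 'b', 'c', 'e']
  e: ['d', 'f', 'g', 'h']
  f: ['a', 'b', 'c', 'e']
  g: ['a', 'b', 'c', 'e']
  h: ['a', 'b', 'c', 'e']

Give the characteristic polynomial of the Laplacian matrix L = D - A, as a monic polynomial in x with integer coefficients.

x^8 - 32x^7 + 432x^6 - 3200x^5 + 14080x^4 - 36864x^3 + 53248x^2 - 32768x

Each diagonal entry of L is the vertex degree and each off-diagonal entry is -1 where an edge is present, 0 otherwise; in the order [a, b, c, d, e, f, g, h] the diagonal is [4, 4, 4, 4, 4, 4, 4, 4]. L has integer entries, so p(x) = det(xI - L) has integer coefficients. Expanding the determinant yields x^8 - 32x^7 + 432x^6 - 3200x^5 + 14080x^4 - 36864x^3 + 53248x^2 - 32768x. Since p(0) = det(-L) = 0, x divides p(x). The largest eigenvalue, 8, is at most the vertex count 8. There is one zero in the spectrum, matching the 1 component.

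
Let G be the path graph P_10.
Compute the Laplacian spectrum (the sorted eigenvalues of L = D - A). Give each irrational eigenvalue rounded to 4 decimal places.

[0, 0.0979, 0.3820, 0.8244, 1.3820, 2, 2.6180, 3.1756, 3.6180, 3.9021]

The graph has 10 vertices and degree multiset [2, 2, 2, 2, 2, 2, 2, 2, 1, 1]; D is the diagonal matrix of degrees and L = D - A. Since every row of L sums to 0, the all-ones vector is in the kernel and 0 is an eigenvalue.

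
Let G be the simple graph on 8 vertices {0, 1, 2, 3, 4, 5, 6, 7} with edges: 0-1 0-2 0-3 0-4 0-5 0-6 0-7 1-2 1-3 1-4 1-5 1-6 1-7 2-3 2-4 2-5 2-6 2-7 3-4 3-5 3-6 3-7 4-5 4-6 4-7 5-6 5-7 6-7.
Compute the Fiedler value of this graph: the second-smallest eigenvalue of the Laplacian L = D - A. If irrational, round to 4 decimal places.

Reading degrees in the order [0, 1, 2, 3, 4, 5, 6, 7] gives [7, 7, 7, 7, 7, 7, 7, 7]; set D = diag(7, 7, 7, 7, 7, 7, 7, 7) and form L = D - A. Computing the eigenvalues of L and sorting gives [0, 8, 8, 8, 8, 8, 8, 8]. The Fiedler value lambda_2 = 8 is strictly positive, so the graph is connected.

8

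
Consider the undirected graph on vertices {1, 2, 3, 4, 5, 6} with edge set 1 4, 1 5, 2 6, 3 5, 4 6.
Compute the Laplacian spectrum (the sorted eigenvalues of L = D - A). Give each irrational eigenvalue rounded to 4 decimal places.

[0, 0.2679, 1, 2, 3, 3.7321]

Each diagonal entry of L is the vertex degree and each off-diagonal entry is -1 where an edge is present, 0 otherwise; in the order [1, 2, 3, 4, 5, 6] the diagonal is [2, 1, 1, 2, 2, 2]. L is symmetric positive semidefinite, so every eigenvalue is real and nonnegative. There is one zero in the spectrum, matching the 1 component. By the matrix-tree theorem the graph has (1/6) * product of the nonzero eigenvalues = 1 spanning tree.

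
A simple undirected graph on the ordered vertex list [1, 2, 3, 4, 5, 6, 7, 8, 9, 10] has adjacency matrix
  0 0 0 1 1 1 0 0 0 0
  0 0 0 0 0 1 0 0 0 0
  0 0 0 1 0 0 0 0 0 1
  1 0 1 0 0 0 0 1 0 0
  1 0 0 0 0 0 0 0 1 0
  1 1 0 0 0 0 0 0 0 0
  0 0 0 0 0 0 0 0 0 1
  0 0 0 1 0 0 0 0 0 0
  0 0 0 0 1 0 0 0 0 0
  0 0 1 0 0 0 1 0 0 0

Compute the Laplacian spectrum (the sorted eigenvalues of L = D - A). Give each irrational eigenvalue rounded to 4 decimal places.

Each diagonal entry of L is the vertex degree and each off-diagonal entry is -1 where an edge is present, 0 otherwise; in the order [1, 2, 3, 4, 5, 6, 7, 8, 9, 10] the diagonal is [3, 1, 2, 3, 2, 2, 1, 1, 1, 2]. Diagonalising L (or applying a numerical eigensolver to the 10x10 matrix) gives the spectrum above. The single zero eigenvalue shows the graph is connected. By the matrix-tree theorem the graph has (1/10) * product of the nonzero eigenvalues = 1 spanning tree.

[0, 0.1700, 0.3820, 0.5078, 1.3820, 1.6959, 2.6180, 2.8758, 3.6180, 4.7505]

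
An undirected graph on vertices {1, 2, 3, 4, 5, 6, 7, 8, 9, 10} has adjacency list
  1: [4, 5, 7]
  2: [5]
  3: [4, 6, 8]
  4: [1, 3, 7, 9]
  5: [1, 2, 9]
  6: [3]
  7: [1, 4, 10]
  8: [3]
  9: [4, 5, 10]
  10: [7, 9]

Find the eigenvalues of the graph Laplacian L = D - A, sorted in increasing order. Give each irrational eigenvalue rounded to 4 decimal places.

[0, 0.2891, 0.7465, 1, 1.9205, 2.5168, 3.1356, 4.0601, 4.5953, 5.7362]

Each diagonal entry of L is the vertex degree and each off-diagonal entry is -1 where an edge is present, 0 otherwise; in the order [1, 2, 3, 4, 5, 6, 7, 8, 9, 10] the diagonal is [3, 1, 3, 4, 3, 1, 3, 1, 3, 2]. Diagonalising L (or applying a numerical eigensolver to the 10x10 matrix) gives the spectrum above. The single zero eigenvalue shows the graph is connected. The eigenvalues sum to 24, which equals trace(L) = 2|E|.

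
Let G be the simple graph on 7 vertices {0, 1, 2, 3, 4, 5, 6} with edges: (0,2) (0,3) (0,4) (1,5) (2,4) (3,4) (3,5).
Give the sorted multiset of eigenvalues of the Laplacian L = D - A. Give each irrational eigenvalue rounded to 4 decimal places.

[0, 0, 0.4384, 2, 3, 4, 4.5616]

Each diagonal entry of L is the vertex degree and each off-diagonal entry is -1 where an edge is present, 0 otherwise; in the order [0, 1, 2, 3, 4, 5, 6] the diagonal is [3, 1, 2, 3, 3, 2, 0]. Since every row of L sums to 0, the all-ones vector is in the kernel and 0 is an eigenvalue. The 2 zero eigenvalues correspond to the 2 connected components. The largest eigenvalue, 4.5616, is at most the vertex count 7.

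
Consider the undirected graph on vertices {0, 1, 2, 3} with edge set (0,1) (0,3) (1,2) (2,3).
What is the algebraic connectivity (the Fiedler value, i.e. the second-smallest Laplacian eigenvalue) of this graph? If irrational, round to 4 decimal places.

Reading degrees in the order [0, 1, 2, 3] gives [2, 2, 2, 2]; set D = diag(2, 2, 2, 2) and form L = D - A. The smallest Laplacian eigenvalue is always 0. The next one, lambda_2 = 2, measures how hard the graph is to disconnect: larger values mean better connectivity. The largest eigenvalue, 4, is at most the vertex count 4.

2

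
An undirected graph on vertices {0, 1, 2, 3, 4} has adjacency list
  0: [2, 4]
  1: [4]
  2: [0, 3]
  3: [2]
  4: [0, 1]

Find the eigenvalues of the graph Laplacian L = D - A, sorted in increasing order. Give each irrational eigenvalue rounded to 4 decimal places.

Reading degrees in the order [0, 1, 2, 3, 4] gives [2, 1, 2, 1, 2]; set D = diag(2, 1, 2, 1, 2) and form L = D - A. Since every row of L sums to 0, the all-ones vector is in the kernel and 0 is an eigenvalue. The single zero eigenvalue shows the graph is connected. By the matrix-tree theorem the graph has (1/5) * product of the nonzero eigenvalues = 1 spanning tree. The eigenvalues sum to 8, which equals trace(L) = 2|E|.

[0, 0.3820, 1.3820, 2.6180, 3.6180]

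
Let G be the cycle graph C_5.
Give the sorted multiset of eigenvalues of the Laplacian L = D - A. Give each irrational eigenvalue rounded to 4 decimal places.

[0, 1.3820, 1.3820, 3.6180, 3.6180]

The graph has 5 vertices and degree multiset [2, 2, 2, 2, 2]; D is the diagonal matrix of degrees and L = D - A. The multiplicity of 0 as a Laplacian eigenvalue equals the number of connected components.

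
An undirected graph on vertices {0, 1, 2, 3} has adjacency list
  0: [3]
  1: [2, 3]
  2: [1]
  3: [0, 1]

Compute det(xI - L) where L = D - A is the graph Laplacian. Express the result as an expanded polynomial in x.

x^4 - 6x^3 + 10x^2 - 4x

Each diagonal entry of L is the vertex degree and each off-diagonal entry is -1 where an edge is present, 0 otherwise; in the order [0, 1, 2, 3] the diagonal is [1, 2, 1, 2]. Computing det(xI - L) by cofactor expansion (or equivalently via sum-over-permutations) gives x^4 - 6x^3 + 10x^2 - 4x. Since p(0) = det(-L) = 0, x divides p(x). By the matrix-tree theorem the graph has (1/4) * product of the nonzero eigenvalues = 1 spanning tree. The eigenvalues sum to 6, which equals trace(L) = 2|E|.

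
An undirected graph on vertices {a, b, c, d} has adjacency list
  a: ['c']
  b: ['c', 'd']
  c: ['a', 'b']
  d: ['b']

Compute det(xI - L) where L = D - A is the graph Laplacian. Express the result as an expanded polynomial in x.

x^4 - 6x^3 + 10x^2 - 4x

Reading degrees in the order [a, b, c, d] gives [1, 2, 2, 1]; set D = diag(1, 2, 2, 1) and form L = D - A. Computing det(xI - L) by cofactor expansion (or equivalently via sum-over-permutations) gives x^4 - 6x^3 + 10x^2 - 4x. The constant term is 0 because L is singular (the all-ones vector lies in its kernel).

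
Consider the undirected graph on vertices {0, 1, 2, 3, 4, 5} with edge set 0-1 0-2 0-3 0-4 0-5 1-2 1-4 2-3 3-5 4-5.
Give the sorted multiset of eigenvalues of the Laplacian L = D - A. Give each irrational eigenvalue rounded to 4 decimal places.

[0, 2.3820, 2.3820, 4.6180, 4.6180, 6]

Reading degrees in the order [0, 1, 2, 3, 4, 5] gives [5, 3, 3, 3, 3, 3]; set D = diag(5, 3, 3, 3, 3, 3) and form L = D - A. Diagonalising L (or applying a numerical eigensolver to the 6x6 matrix) gives the spectrum above.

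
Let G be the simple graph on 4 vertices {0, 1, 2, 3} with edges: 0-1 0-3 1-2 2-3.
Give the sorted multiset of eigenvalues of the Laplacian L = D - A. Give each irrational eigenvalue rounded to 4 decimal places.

[0, 2, 2, 4]

Reading degrees in the order [0, 1, 2, 3] gives [2, 2, 2, 2]; set D = diag(2, 2, 2, 2) and form L = D - A. Since every row of L sums to 0, the all-ones vector is in the kernel and 0 is an eigenvalue. The largest eigenvalue, 4, is at most the vertex count 4. By the matrix-tree theorem the graph has (1/4) * product of the nonzero eigenvalues = 4 spanning trees.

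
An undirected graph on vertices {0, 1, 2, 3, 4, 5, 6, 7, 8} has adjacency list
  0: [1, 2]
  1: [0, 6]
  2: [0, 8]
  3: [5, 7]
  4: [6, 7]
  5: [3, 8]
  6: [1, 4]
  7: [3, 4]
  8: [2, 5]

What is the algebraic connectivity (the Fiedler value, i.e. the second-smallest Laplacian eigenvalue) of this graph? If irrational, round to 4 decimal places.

Each diagonal entry of L is the vertex degree and each off-diagonal entry is -1 where an edge is present, 0 otherwise; in the order [0, 1, 2, 3, 4, 5, 6, 7, 8] the diagonal is [2, 2, 2, 2, 2, 2, 2, 2, 2]. The smallest Laplacian eigenvalue is always 0. The next one, lambda_2 = 0.4679, measures how hard the graph is to disconnect: larger values mean better connectivity. The eigenvalues sum to 18, which equals trace(L) = 2|E|. The largest eigenvalue, 3.8794, is at most the vertex count 9.

0.4679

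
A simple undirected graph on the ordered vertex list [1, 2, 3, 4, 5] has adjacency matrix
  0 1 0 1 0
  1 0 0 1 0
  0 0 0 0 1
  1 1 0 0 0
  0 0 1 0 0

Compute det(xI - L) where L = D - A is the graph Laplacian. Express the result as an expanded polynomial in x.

x^5 - 8x^4 + 21x^3 - 18x^2

Each diagonal entry of L is the vertex degree and each off-diagonal entry is -1 where an edge is present, 0 otherwise; in the order [1, 2, 3, 4, 5] the diagonal is [2, 2, 1, 2, 1]. L has integer entries, so p(x) = det(xI - L) has integer coefficients. Expanding the determinant yields x^5 - 8x^4 + 21x^3 - 18x^2. The constant term is 0 because L is singular (the all-ones vector lies in its kernel). The largest eigenvalue, 3, is at most the vertex count 5.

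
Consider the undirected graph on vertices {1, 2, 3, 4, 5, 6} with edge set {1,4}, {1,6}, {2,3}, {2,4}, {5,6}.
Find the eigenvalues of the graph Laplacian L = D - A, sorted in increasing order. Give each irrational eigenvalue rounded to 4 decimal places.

Each diagonal entry of L is the vertex degree and each off-diagonal entry is -1 where an edge is present, 0 otherwise; in the order [1, 2, 3, 4, 5, 6] the diagonal is [2, 2, 1, 2, 1, 2]. Diagonalising L (or applying a numerical eigensolver to the 6x6 matrix) gives the spectrum above. By the matrix-tree theorem the graph has (1/6) * product of the nonzero eigenvalues = 1 spanning tree.

[0, 0.2679, 1, 2, 3, 3.7321]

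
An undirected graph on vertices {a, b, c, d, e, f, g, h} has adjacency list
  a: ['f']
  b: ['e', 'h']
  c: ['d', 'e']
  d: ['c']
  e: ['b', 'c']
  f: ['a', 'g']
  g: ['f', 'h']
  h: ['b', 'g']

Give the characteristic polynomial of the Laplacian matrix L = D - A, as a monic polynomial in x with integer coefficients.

x^8 - 14x^7 + 78x^6 - 220x^5 + 330x^4 - 252x^3 + 84x^2 - 8x

Reading degrees in the order [a, b, c, d, e, f, g, h] gives [1, 2, 2, 1, 2, 2, 2, 2]; set D = diag(1, 2, 2, 1, 2, 2, 2, 2) and form L = D - A. L has integer entries, so p(x) = det(xI - L) has integer coefficients. Expanding the determinant yields x^8 - 14x^7 + 78x^6 - 220x^5 + 330x^4 - 252x^3 + 84x^2 - 8x. The coefficient of x^7 equals -trace(L) = -14, matching the sum of degrees.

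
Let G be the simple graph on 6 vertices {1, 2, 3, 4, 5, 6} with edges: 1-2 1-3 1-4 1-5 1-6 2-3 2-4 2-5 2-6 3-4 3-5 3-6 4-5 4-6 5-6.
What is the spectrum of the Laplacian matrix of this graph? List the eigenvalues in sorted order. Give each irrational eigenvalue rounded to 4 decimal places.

Each diagonal entry of L is the vertex degree and each off-diagonal entry is -1 where an edge is present, 0 otherwise; in the order [1, 2, 3, 4, 5, 6] the diagonal is [5, 5, 5, 5, 5, 5]. L is symmetric positive semidefinite, so every eigenvalue is real and nonnegative. The single zero eigenvalue shows the graph is connected. The largest eigenvalue, 6, is at most the vertex count 6.

[0, 6, 6, 6, 6, 6]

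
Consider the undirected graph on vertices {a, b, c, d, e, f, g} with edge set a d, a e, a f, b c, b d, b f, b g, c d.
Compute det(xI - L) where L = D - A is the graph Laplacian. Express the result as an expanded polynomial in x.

x^7 - 16x^6 + 98x^5 - 290x^4 + 431x^3 - 302x^2 + 77x

With the vertex order [a, b, c, d, e, f, g], the degrees are [3, 4, 2, 3, 1, 2, 1], giving D = diag(3, 4, 2, 3, 1, 2, 1) and L = D - A. L has integer entries, so p(x) = det(xI - L) has integer coefficients. Expanding the determinant yields x^7 - 16x^6 + 98x^5 - 290x^4 + 431x^3 - 302x^2 + 77x. Since p(0) = det(-L) = 0, x divides p(x). By the matrix-tree theorem the graph has (1/7) * product of the nonzero eigenvalues = 11 spanning trees.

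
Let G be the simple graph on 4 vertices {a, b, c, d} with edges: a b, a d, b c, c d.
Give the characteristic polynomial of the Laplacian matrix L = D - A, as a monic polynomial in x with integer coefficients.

x^4 - 8x^3 + 20x^2 - 16x

Each diagonal entry of L is the vertex degree and each off-diagonal entry is -1 where an edge is present, 0 otherwise; in the order [a, b, c, d] the diagonal is [2, 2, 2, 2]. Computing det(xI - L) by cofactor expansion (or equivalently via sum-over-permutations) gives x^4 - 8x^3 + 20x^2 - 16x. The constant term is 0 because L is singular (the all-ones vector lies in its kernel). The eigenvalues sum to 8, which equals trace(L) = 2|E|.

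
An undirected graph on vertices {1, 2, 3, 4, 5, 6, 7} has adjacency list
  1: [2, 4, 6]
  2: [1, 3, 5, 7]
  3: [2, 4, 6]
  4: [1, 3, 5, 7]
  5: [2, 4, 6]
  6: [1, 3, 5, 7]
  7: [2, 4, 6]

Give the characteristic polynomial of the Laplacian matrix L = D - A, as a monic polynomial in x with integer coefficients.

x^7 - 24x^6 + 234x^5 - 1192x^4 + 3357x^3 - 4968x^2 + 3024x

Each diagonal entry of L is the vertex degree and each off-diagonal entry is -1 where an edge is present, 0 otherwise; in the order [1, 2, 3, 4, 5, 6, 7] the diagonal is [3, 4, 3, 4, 3, 4, 3]. L has integer entries, so p(x) = det(xI - L) has integer coefficients. Expanding the determinant yields x^7 - 24x^6 + 234x^5 - 1192x^4 + 3357x^3 - 4968x^2 + 3024x. The coefficient of x^6 equals -trace(L) = -24, matching the sum of degrees. By the matrix-tree theorem the graph has (1/7) * product of the nonzero eigenvalues = 432 spanning trees.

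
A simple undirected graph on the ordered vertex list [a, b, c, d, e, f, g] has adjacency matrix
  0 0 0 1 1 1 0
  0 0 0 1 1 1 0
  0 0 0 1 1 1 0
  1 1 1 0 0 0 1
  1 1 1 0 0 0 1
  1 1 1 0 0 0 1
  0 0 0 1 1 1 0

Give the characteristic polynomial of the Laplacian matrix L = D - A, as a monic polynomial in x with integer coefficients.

x^7 - 24x^6 + 234x^5 - 1192x^4 + 3357x^3 - 4968x^2 + 3024x

With the vertex order [a, b, c, d, e, f, g], the degrees are [3, 3, 3, 4, 4, 4, 3], giving D = diag(3, 3, 3, 4, 4, 4, 3) and L = D - A. L has integer entries, so p(x) = det(xI - L) has integer coefficients. Expanding the determinant yields x^7 - 24x^6 + 234x^5 - 1192x^4 + 3357x^3 - 4968x^2 + 3024x. The constant term is 0 because L is singular (the all-ones vector lies in its kernel). There is one zero in the spectrum, matching the 1 component.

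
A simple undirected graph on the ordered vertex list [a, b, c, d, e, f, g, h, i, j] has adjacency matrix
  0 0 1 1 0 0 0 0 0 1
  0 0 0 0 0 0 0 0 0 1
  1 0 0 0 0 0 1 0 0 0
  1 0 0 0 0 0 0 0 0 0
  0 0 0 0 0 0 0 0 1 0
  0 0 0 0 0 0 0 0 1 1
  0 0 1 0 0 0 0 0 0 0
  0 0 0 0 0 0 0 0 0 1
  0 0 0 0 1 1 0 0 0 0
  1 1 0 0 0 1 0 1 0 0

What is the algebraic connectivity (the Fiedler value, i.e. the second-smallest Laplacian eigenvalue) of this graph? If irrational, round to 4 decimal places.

0.1861

With the vertex order [a, b, c, d, e, f, g, h, i, j], the degrees are [3, 1, 2, 1, 1, 2, 1, 1, 2, 4], giving D = diag(3, 1, 2, 1, 1, 2, 1, 1, 2, 4) and L = D - A. The sorted Laplacian eigenvalues are [0, 0.1861, 0.4111, 0.6824, 1, 1.4697, 2.1671, 3.0584, 3.6781, 5.3472]; the algebraic connectivity is the second entry, 0.1861.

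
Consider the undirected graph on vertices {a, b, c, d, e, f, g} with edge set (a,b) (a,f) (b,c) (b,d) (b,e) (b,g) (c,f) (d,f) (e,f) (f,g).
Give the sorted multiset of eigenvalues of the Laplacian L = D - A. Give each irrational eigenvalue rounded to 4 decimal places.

[0, 2, 2, 2, 2, 5, 7]

Each diagonal entry of L is the vertex degree and each off-diagonal entry is -1 where an edge is present, 0 otherwise; in the order [a, b, c, d, e, f, g] the diagonal is [2, 5, 2, 2, 2, 5, 2]. Since every row of L sums to 0, the all-ones vector is in the kernel and 0 is an eigenvalue.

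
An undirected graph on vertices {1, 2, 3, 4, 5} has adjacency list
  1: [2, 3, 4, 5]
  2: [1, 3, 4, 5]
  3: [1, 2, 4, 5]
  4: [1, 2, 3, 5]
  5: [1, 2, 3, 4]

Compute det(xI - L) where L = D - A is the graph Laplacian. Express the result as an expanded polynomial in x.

Reading degrees in the order [1, 2, 3, 4, 5] gives [4, 4, 4, 4, 4]; set D = diag(4, 4, 4, 4, 4) and form L = D - A. Computing det(xI - L) by cofactor expansion (or equivalently via sum-over-permutations) gives x^5 - 20x^4 + 150x^3 - 500x^2 + 625x. Since p(0) = det(-L) = 0, x divides p(x).

x^5 - 20x^4 + 150x^3 - 500x^2 + 625x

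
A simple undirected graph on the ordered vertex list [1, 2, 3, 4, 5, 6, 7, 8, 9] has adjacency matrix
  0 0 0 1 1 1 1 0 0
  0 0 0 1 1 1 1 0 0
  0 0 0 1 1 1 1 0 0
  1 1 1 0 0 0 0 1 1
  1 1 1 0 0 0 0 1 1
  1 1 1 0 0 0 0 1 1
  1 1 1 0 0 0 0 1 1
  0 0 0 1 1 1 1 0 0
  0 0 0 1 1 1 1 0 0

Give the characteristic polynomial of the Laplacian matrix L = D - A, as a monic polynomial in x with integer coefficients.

With the vertex order [1, 2, 3, 4, 5, 6, 7, 8, 9], the degrees are [4, 4, 4, 5, 5, 5, 5, 4, 4], giving D = diag(4, 4, 4, 5, 5, 5, 5, 4, 4) and L = D - A. L has integer entries, so p(x) = det(xI - L) has integer coefficients. Expanding the determinant yields x^9 - 40x^8 + 690x^7 - 6720x^6 + 40485x^5 - 154704x^4 + 366560x^3 - 492800x^2 + 288000x. Since p(0) = det(-L) = 0, x divides p(x). The eigenvalues sum to 40, which equals trace(L) = 2|E|.

x^9 - 40x^8 + 690x^7 - 6720x^6 + 40485x^5 - 154704x^4 + 366560x^3 - 492800x^2 + 288000x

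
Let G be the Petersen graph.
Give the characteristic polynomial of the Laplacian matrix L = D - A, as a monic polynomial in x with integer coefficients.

x^10 - 30x^9 + 390x^8 - 2880x^7 + 13305x^6 - 39882x^5 + 77640x^4 - 94800x^3 + 66000x^2 - 20000x

The graph has 10 vertices and degree multiset [3, 3, 3, 3, 3, 3, 3, 3, 3, 3]; D is the diagonal matrix of degrees and L = D - A. The eigenvalues of L are [0, 2, 2, 2, 2, 2, 5, 5, 5, 5]; the characteristic polynomial is the product of (x - lambda_i), which multiplies out to x^10 - 30x^9 + 390x^8 - 2880x^7 + 13305x^6 - 39882x^5 + 77640x^4 - 94800x^3 + 66000x^2 - 20000x. Since p(0) = det(-L) = 0, x divides p(x).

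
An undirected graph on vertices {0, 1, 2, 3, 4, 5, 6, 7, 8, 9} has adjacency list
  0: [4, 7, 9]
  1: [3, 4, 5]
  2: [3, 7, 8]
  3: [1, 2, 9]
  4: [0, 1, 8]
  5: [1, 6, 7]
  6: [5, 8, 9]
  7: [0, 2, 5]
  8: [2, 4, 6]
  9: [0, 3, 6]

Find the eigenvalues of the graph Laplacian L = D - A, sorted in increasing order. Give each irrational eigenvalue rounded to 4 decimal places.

[0, 2, 2, 2, 2, 2, 5, 5, 5, 5]

Each diagonal entry of L is the vertex degree and each off-diagonal entry is -1 where an edge is present, 0 otherwise; in the order [0, 1, 2, 3, 4, 5, 6, 7, 8, 9] the diagonal is [3, 3, 3, 3, 3, 3, 3, 3, 3, 3]. Diagonalising L (or applying a numerical eigensolver to the 10x10 matrix) gives the spectrum above. The eigenvalues sum to 30, which equals trace(L) = 2|E|.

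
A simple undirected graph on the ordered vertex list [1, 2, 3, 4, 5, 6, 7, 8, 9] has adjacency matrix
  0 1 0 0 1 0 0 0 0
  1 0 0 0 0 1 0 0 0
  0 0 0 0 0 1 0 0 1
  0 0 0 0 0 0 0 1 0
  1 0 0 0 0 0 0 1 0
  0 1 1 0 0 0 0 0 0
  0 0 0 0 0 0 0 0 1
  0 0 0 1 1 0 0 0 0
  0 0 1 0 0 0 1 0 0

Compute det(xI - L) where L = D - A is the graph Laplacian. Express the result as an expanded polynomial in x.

x^9 - 16x^8 + 105x^7 - 364x^6 + 715x^5 - 792x^4 + 462x^3 - 120x^2 + 9x

Each diagonal entry of L is the vertex degree and each off-diagonal entry is -1 where an edge is present, 0 otherwise; in the order [1, 2, 3, 4, 5, 6, 7, 8, 9] the diagonal is [2, 2, 2, 1, 2, 2, 1, 2, 2]. Computing det(xI - L) by cofactor expansion (or equivalently via sum-over-permutations) gives x^9 - 16x^8 + 105x^7 - 364x^6 + 715x^5 - 792x^4 + 462x^3 - 120x^2 + 9x. The coefficient of x^8 equals -trace(L) = -16, matching the sum of degrees. The eigenvalues sum to 16, which equals trace(L) = 2|E|.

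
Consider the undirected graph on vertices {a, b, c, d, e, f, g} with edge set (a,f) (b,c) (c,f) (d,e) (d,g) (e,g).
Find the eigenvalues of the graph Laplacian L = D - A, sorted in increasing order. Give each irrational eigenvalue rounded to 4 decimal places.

With the vertex order [a, b, c, d, e, f, g], the degrees are [1, 1, 2, 2, 2, 2, 2], giving D = diag(1, 1, 2, 2, 2, 2, 2) and L = D - A. Diagonalising L (or applying a numerical eigensolver to the 7x7 matrix) gives the spectrum above. The 2 zero eigenvalues correspond to the 2 connected components. There are 2 zeros in the spectrum, matching the 2 components.

[0, 0, 0.5858, 2, 3, 3, 3.4142]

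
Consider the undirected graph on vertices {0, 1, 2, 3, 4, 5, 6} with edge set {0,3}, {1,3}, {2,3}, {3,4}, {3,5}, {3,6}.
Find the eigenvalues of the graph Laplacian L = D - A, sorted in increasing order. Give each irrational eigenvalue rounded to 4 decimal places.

Each diagonal entry of L is the vertex degree and each off-diagonal entry is -1 where an edge is present, 0 otherwise; in the order [0, 1, 2, 3, 4, 5, 6] the diagonal is [1, 1, 1, 6, 1, 1, 1]. L is symmetric positive semidefinite, so every eigenvalue is real and nonnegative. There is one zero in the spectrum, matching the 1 component.

[0, 1, 1, 1, 1, 1, 7]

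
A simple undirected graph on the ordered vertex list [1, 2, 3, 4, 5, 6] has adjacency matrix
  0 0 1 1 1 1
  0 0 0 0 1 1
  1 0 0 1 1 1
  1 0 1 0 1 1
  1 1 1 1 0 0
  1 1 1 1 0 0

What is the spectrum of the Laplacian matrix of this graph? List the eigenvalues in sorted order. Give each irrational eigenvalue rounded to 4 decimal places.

Each diagonal entry of L is the vertex degree and each off-diagonal entry is -1 where an edge is present, 0 otherwise; in the order [1, 2, 3, 4, 5, 6] the diagonal is [4, 2, 4, 4, 4, 4]. L is symmetric positive semidefinite, so every eigenvalue is real and nonnegative. The single zero eigenvalue shows the graph is connected. There is one zero in the spectrum, matching the 1 component. The largest eigenvalue, 6, is at most the vertex count 6.

[0, 2, 4, 5, 5, 6]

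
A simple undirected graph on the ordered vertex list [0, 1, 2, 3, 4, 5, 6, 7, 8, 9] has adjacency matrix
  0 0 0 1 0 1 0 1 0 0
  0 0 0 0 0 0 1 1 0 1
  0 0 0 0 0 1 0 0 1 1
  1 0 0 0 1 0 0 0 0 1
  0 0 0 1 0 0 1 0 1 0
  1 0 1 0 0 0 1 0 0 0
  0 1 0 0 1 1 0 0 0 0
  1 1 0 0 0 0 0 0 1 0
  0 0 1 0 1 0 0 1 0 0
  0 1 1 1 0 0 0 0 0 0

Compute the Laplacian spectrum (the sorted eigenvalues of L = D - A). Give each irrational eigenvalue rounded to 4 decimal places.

Reading degrees in the order [0, 1, 2, 3, 4, 5, 6, 7, 8, 9] gives [3, 3, 3, 3, 3, 3, 3, 3, 3, 3]; set D = diag(3, 3, 3, 3, 3, 3, 3, 3, 3, 3) and form L = D - A. Diagonalising L (or applying a numerical eigensolver to the 10x10 matrix) gives the spectrum above. The single zero eigenvalue shows the graph is connected.

[0, 2, 2, 2, 2, 2, 5, 5, 5, 5]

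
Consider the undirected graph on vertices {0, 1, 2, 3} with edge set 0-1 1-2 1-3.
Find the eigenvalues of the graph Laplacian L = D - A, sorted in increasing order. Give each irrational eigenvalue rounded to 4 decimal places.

With the vertex order [0, 1, 2, 3], the degrees are [1, 3, 1, 1], giving D = diag(1, 3, 1, 1) and L = D - A. The multiplicity of 0 as a Laplacian eigenvalue equals the number of connected components. The largest eigenvalue, 4, is at most the vertex count 4. By the matrix-tree theorem the graph has (1/4) * product of the nonzero eigenvalues = 1 spanning tree.

[0, 1, 1, 4]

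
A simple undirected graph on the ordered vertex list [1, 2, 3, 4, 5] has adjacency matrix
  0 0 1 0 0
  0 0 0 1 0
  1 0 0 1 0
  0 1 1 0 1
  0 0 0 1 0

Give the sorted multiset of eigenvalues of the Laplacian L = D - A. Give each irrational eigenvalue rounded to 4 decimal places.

Each diagonal entry of L is the vertex degree and each off-diagonal entry is -1 where an edge is present, 0 otherwise; in the order [1, 2, 3, 4, 5] the diagonal is [1, 1, 2, 3, 1]. Diagonalising L (or applying a numerical eigensolver to the 5x5 matrix) gives the spectrum above. The eigenvalues sum to 8, which equals trace(L) = 2|E|. By the matrix-tree theorem the graph has (1/5) * product of the nonzero eigenvalues = 1 spanning tree.

[0, 0.5188, 1, 2.3111, 4.1701]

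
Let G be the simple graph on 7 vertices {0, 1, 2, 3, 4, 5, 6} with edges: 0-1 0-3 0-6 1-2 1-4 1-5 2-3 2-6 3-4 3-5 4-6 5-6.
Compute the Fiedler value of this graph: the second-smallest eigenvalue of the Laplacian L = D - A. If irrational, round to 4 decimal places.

3

Each diagonal entry of L is the vertex degree and each off-diagonal entry is -1 where an edge is present, 0 otherwise; in the order [0, 1, 2, 3, 4, 5, 6] the diagonal is [3, 4, 3, 4, 3, 3, 4]. The smallest Laplacian eigenvalue is always 0. The next one, lambda_2 = 3, measures how hard the graph is to disconnect: larger values mean better connectivity. By the matrix-tree theorem the graph has (1/7) * product of the nonzero eigenvalues = 432 spanning trees.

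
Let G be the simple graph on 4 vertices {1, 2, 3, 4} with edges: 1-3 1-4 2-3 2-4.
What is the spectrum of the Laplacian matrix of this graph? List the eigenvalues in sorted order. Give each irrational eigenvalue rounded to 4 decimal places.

[0, 2, 2, 4]

Reading degrees in the order [1, 2, 3, 4] gives [2, 2, 2, 2]; set D = diag(2, 2, 2, 2) and form L = D - A. Diagonalising L (or applying a numerical eigensolver to the 4x4 matrix) gives the spectrum above. There is one zero in the spectrum, matching the 1 component.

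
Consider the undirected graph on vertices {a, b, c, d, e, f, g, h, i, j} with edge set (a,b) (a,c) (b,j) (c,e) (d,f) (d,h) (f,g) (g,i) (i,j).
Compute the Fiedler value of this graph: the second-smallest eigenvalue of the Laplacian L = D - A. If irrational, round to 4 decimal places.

0.0979

With the vertex order [a, b, c, d, e, f, g, h, i, j], the degrees are [2, 2, 2, 2, 1, 2, 2, 1, 2, 2], giving D = diag(2, 2, 2, 2, 1, 2, 2, 1, 2, 2) and L = D - A. The smallest Laplacian eigenvalue is always 0. The next one, lambda_2 = 0.0979, measures how hard the graph is to disconnect: larger values mean better connectivity. The eigenvalues sum to 18, which equals trace(L) = 2|E|. The largest eigenvalue, 3.9021, is at most the vertex count 10.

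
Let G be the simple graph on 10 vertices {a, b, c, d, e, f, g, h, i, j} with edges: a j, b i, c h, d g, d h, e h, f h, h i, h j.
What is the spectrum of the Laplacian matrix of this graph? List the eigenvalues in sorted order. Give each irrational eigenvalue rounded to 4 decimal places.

Reading degrees in the order [a, b, c, d, e, f, g, h, i, j] gives [1, 1, 1, 2, 1, 1, 1, 6, 2, 2]; set D = diag(1, 1, 1, 2, 1, 1, 1, 6, 2, 2) and form L = D - A. Diagonalising L (or applying a numerical eigensolver to the 10x10 matrix) gives the spectrum above. The largest eigenvalue, 7.0996, is at most the vertex count 10. The eigenvalues sum to 18, which equals trace(L) = 2|E|.

[0, 0.3820, 0.3820, 0.6168, 1, 1, 2.2835, 2.6180, 2.6180, 7.0996]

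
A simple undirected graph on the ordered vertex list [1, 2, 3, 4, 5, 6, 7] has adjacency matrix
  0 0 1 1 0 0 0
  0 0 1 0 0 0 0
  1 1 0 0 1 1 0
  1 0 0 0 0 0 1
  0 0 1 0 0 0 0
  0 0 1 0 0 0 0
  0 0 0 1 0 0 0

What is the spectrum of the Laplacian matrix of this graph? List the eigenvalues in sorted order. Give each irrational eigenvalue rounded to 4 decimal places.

With the vertex order [1, 2, 3, 4, 5, 6, 7], the degrees are [2, 1, 4, 2, 1, 1, 1], giving D = diag(2, 1, 4, 2, 1, 1, 1) and L = D - A. Diagonalising L (or applying a numerical eigensolver to the 7x7 matrix) gives the spectrum above. The single zero eigenvalue shows the graph is connected. The largest eigenvalue, 5.0965, is at most the vertex count 7.

[0, 0.2955, 1, 1, 1.4911, 3.1169, 5.0965]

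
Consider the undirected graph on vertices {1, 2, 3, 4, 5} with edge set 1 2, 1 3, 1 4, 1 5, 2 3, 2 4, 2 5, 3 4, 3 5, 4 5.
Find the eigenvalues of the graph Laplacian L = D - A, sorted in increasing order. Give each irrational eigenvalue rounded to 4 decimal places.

[0, 5, 5, 5, 5]

With the vertex order [1, 2, 3, 4, 5], the degrees are [4, 4, 4, 4, 4], giving D = diag(4, 4, 4, 4, 4) and L = D - A. Diagonalising L (or applying a numerical eigensolver to the 5x5 matrix) gives the spectrum above. By the matrix-tree theorem the graph has (1/5) * product of the nonzero eigenvalues = 125 spanning trees.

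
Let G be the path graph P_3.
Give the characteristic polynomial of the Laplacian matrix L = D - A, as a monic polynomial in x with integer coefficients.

x^3 - 4x^2 + 3x

The graph has 3 vertices and degree multiset [2, 1, 1]; D is the diagonal matrix of degrees and L = D - A. Computing det(xI - L) by cofactor expansion (or equivalently via sum-over-permutations) gives x^3 - 4x^2 + 3x. The constant term is 0 because L is singular (the all-ones vector lies in its kernel). The largest eigenvalue, 3, is at most the vertex count 3.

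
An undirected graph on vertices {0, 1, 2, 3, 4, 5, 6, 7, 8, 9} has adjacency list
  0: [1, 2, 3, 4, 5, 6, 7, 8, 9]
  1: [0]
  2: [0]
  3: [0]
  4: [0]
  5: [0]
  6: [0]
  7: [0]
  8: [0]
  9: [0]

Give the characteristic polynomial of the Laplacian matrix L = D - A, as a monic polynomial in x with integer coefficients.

Reading degrees in the order [0, 1, 2, 3, 4, 5, 6, 7, 8, 9] gives [9, 1, 1, 1, 1, 1, 1, 1, 1, 1]; set D = diag(9, 1, 1, 1, 1, 1, 1, 1, 1, 1) and form L = D - A. L has integer entries, so p(x) = det(xI - L) has integer coefficients. Expanding the determinant yields x^10 - 18x^9 + 108x^8 - 336x^7 + 630x^6 - 756x^5 + 588x^4 - 288x^3 + 81x^2 - 10x. The coefficient of x^9 equals -trace(L) = -18, matching the sum of degrees.

x^10 - 18x^9 + 108x^8 - 336x^7 + 630x^6 - 756x^5 + 588x^4 - 288x^3 + 81x^2 - 10x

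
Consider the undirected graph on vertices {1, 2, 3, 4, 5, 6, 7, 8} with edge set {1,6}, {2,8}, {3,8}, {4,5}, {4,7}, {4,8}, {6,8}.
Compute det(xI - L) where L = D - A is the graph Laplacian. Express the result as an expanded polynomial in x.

Reading degrees in the order [1, 2, 3, 4, 5, 6, 7, 8] gives [1, 1, 1, 3, 1, 2, 1, 4]; set D = diag(1, 1, 1, 3, 1, 2, 1, 4) and form L = D - A. Computing det(xI - L) by cofactor expansion (or equivalently via sum-over-permutations) gives x^8 - 14x^7 + 74x^6 - 190x^5 + 255x^4 - 180x^3 + 62x^2 - 8x. The coefficient of x^7 equals -trace(L) = -14, matching the sum of degrees.

x^8 - 14x^7 + 74x^6 - 190x^5 + 255x^4 - 180x^3 + 62x^2 - 8x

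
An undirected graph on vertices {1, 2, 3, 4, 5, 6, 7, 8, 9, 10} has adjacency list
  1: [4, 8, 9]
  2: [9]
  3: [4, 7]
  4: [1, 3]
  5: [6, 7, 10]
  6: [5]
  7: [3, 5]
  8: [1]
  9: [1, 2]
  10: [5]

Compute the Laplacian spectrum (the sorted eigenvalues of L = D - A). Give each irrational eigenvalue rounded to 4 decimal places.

Reading degrees in the order [1, 2, 3, 4, 5, 6, 7, 8, 9, 10] gives [3, 1, 2, 2, 3, 1, 2, 1, 2, 1]; set D = diag(3, 1, 2, 2, 3, 1, 2, 1, 2, 1) and form L = D - A. Since every row of L sums to 0, the all-ones vector is in the kernel and 0 is an eigenvalue.

[0, 0.1172, 0.5188, 0.7586, 1, 1.6674, 2.3111, 3.0846, 4.1701, 4.3721]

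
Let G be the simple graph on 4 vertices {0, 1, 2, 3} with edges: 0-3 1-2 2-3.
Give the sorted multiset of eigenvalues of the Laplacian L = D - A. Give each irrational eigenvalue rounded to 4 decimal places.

Each diagonal entry of L is the vertex degree and each off-diagonal entry is -1 where an edge is present, 0 otherwise; in the order [0, 1, 2, 3] the diagonal is [1, 1, 2, 2]. Since every row of L sums to 0, the all-ones vector is in the kernel and 0 is an eigenvalue. The single zero eigenvalue shows the graph is connected. The largest eigenvalue, 3.4142, is at most the vertex count 4. There is one zero in the spectrum, matching the 1 component.

[0, 0.5858, 2, 3.4142]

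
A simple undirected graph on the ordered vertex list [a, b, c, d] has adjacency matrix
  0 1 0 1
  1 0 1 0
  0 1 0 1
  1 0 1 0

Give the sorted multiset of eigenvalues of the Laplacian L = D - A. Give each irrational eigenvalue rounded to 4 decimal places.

Each diagonal entry of L is the vertex degree and each off-diagonal entry is -1 where an edge is present, 0 otherwise; in the order [a, b, c, d] the diagonal is [2, 2, 2, 2]. Diagonalising L (or applying a numerical eigensolver to the 4x4 matrix) gives the spectrum above. The single zero eigenvalue shows the graph is connected. By the matrix-tree theorem the graph has (1/4) * product of the nonzero eigenvalues = 4 spanning trees.

[0, 2, 2, 4]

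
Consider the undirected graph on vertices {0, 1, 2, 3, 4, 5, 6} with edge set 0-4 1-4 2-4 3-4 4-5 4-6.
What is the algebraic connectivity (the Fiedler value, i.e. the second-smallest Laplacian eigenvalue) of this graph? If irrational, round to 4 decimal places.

Each diagonal entry of L is the vertex degree and each off-diagonal entry is -1 where an edge is present, 0 otherwise; in the order [0, 1, 2, 3, 4, 5, 6] the diagonal is [1, 1, 1, 1, 6, 1, 1]. Computing the eigenvalues of L and sorting gives [0, 1, 1, 1, 1, 1, 7]. The Fiedler value lambda_2 = 1 is strictly positive, so the graph is connected. The largest eigenvalue, 7, is at most the vertex count 7.

1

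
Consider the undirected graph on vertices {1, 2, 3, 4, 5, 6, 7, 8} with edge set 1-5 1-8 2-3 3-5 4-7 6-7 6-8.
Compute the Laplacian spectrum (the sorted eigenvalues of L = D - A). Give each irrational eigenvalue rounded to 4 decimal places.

Each diagonal entry of L is the vertex degree and each off-diagonal entry is -1 where an edge is present, 0 otherwise; in the order [1, 2, 3, 4, 5, 6, 7, 8] the diagonal is [2, 1, 2, 1, 2, 2, 2, 2]. Since every row of L sums to 0, the all-ones vector is in the kernel and 0 is an eigenvalue. The largest eigenvalue, 3.8478, is at most the vertex count 8. By the matrix-tree theorem the graph has (1/8) * product of the nonzero eigenvalues = 1 spanning tree.

[0, 0.1522, 0.5858, 1.2346, 2, 2.7654, 3.4142, 3.8478]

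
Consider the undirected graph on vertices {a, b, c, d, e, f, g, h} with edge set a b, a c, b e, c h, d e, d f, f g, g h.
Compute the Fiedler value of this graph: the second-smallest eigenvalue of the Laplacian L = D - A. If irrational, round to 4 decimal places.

0.5858

Each diagonal entry of L is the vertex degree and each off-diagonal entry is -1 where an edge is present, 0 otherwise; in the order [a, b, c, d, e, f, g, h] the diagonal is [2, 2, 2, 2, 2, 2, 2, 2]. The smallest Laplacian eigenvalue is always 0. The next one, lambda_2 = 0.5858, measures how hard the graph is to disconnect: larger values mean better connectivity. By the matrix-tree theorem the graph has (1/8) * product of the nonzero eigenvalues = 8 spanning trees.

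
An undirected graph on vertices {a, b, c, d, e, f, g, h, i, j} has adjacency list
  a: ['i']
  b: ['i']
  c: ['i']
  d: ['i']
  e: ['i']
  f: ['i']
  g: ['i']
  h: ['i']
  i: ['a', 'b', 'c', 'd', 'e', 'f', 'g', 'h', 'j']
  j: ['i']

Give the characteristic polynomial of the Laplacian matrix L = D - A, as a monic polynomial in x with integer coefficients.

x^10 - 18x^9 + 108x^8 - 336x^7 + 630x^6 - 756x^5 + 588x^4 - 288x^3 + 81x^2 - 10x

Each diagonal entry of L is the vertex degree and each off-diagonal entry is -1 where an edge is present, 0 otherwise; in the order [a, b, c, d, e, f, g, h, i, j] the diagonal is [1, 1, 1, 1, 1, 1, 1, 1, 9, 1]. L has integer entries, so p(x) = det(xI - L) has integer coefficients. Expanding the determinant yields x^10 - 18x^9 + 108x^8 - 336x^7 + 630x^6 - 756x^5 + 588x^4 - 288x^3 + 81x^2 - 10x. Since p(0) = det(-L) = 0, x divides p(x). The largest eigenvalue, 10, is at most the vertex count 10.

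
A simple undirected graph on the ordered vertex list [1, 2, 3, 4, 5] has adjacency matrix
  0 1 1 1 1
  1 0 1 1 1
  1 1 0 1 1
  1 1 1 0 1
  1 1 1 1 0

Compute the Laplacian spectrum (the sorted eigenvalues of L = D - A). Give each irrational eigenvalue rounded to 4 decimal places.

Reading degrees in the order [1, 2, 3, 4, 5] gives [4, 4, 4, 4, 4]; set D = diag(4, 4, 4, 4, 4) and form L = D - A. Since every row of L sums to 0, the all-ones vector is in the kernel and 0 is an eigenvalue. By the matrix-tree theorem the graph has (1/5) * product of the nonzero eigenvalues = 125 spanning trees.

[0, 5, 5, 5, 5]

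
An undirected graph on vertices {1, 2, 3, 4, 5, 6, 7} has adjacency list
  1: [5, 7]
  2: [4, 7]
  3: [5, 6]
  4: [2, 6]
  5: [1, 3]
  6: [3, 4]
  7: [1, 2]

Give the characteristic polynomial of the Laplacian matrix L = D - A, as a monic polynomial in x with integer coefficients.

x^7 - 14x^6 + 77x^5 - 210x^4 + 294x^3 - 196x^2 + 49x

With the vertex order [1, 2, 3, 4, 5, 6, 7], the degrees are [2, 2, 2, 2, 2, 2, 2], giving D = diag(2, 2, 2, 2, 2, 2, 2) and L = D - A. L has integer entries, so p(x) = det(xI - L) has integer coefficients. Expanding the determinant yields x^7 - 14x^6 + 77x^5 - 210x^4 + 294x^3 - 196x^2 + 49x. Since p(0) = det(-L) = 0, x divides p(x). There is one zero in the spectrum, matching the 1 component.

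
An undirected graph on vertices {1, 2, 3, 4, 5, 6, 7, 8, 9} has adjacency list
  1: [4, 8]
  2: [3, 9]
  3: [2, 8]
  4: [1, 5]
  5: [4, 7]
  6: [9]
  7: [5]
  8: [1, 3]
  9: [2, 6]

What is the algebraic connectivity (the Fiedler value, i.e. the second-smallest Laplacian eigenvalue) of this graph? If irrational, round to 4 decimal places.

0.1206

Reading degrees in the order [1, 2, 3, 4, 5, 6, 7, 8, 9] gives [2, 2, 2, 2, 2, 1, 1, 2, 2]; set D = diag(2, 2, 2, 2, 2, 1, 1, 2, 2) and form L = D - A. The sorted Laplacian eigenvalues are [0, 0.1206, 0.4679, 1, 1.6527, 2.3473, 3, 3.5321, 3.8794]; the algebraic connectivity is the second entry, 0.1206. There is one zero in the spectrum, matching the 1 component. The largest eigenvalue, 3.8794, is at most the vertex count 9.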